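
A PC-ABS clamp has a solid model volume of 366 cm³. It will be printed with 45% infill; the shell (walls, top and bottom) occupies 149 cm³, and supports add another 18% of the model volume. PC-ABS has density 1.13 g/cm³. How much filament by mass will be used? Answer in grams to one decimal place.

353.2 g

Interior volume = 366 − 149, so 217 cm³.
Deposited infill: 0.45 × 217 → 97.65 cm³.
Support = 0.18 × 366, so 65.88 cm³.
Total extruded = 149 + 97.65 + 65.88, so 312.53 cm³.
Mass = 312.53 × 1.13 = 353.1589 g.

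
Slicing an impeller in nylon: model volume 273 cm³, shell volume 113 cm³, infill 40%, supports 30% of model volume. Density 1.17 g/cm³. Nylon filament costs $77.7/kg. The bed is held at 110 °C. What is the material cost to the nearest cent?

$23.54

Infill region = 273 − 113 = 160 cm³.
Infill volume = 0.40 × 160 = 64 cm³.
Support = 0.30 × 273 = 81.9 cm³.
Total printed volume = 113 + 64 + 81.9 = 258.9 cm³.
Mass = 258.9 × 1.17 = 302.913 g.
At $77.7/kg: 302.913/1000 × 77.7 = $23.54.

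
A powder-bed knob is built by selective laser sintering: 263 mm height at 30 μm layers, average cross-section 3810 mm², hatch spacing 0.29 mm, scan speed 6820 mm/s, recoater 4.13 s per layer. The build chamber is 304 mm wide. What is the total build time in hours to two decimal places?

14.75 hours

Layer count = ceil(263 / 0.03) = 8767.
Scan path per layer: 3810 / 0.29 → 13137.9 mm.
Laser time per layer: 13137.9 / 6820 → 1.9264 s.
Time per layer: 1.9264 + 4.13 → 6.0564 s.
Build time = 8767 × 6.0564 = 53096.4588 s = 14.75 hours.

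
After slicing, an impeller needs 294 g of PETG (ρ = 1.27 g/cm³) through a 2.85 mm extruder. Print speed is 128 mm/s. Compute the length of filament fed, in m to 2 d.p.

36.29 m

Volume = 294 g / 1.27 g·cm⁻³ = 231.4961 cm³ = 231496.1 mm³.
A = π r² = π × 1.425² = 6.3794 mm².
L = V/A = 231496.1/6.3794 = 36288.07 mm → 36.29 m.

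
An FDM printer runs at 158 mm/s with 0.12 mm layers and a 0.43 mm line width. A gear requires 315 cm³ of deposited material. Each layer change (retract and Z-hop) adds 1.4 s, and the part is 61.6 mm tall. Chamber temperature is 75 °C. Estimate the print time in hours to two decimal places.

10.93 hours

Extrusion cross-section = 0.12 × 0.43, so 0.0516 mm².
Total extruded path = 315000/0.0516 = 6104651.2 mm.
Time extruding = 6104651.2 / 158, so 38637 s.
Layer count = ceil(61.6 / 0.12) = 514.
Z-hop total = 514 × 1.4 = 719.6 s.
Total = 38637 + 719.6 = 39356.6 s = 10.93 hours.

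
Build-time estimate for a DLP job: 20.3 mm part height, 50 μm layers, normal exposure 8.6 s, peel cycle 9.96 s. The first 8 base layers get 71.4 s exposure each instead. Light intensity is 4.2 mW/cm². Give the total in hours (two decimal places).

Number of layers: 20.3 / 0.05 → 406 (rounded up).
Base layers: 8 × (71.4 + 9.96) → 650.88 s.
Normal layers = 398 × (8.6 + 9.96) = 7386.88 s.
Total = 650.88 + 7386.88 = 8037.76 s = 2.23 hours.

2.23 hours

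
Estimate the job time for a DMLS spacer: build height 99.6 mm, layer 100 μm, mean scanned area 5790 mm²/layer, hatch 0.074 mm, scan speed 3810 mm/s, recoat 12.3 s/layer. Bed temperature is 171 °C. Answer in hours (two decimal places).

Number of layers: 99.6 / 0.1 → 996 (rounded up).
Per-layer scan distance = 5790 / 0.074, so 78243.2 mm.
Laser time per layer = 78243.2 / 3810 = 20.5363 s.
Layer cycle = 20.5363 + 12.3, so 32.8363 s.
Build time = 996 × 32.8363 = 32704.9548 s = 9.08 hours.

9.08 hours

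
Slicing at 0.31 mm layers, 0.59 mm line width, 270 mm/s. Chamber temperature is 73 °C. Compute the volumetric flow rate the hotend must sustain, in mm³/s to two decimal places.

Bead cross-section = 0.31 × 0.59, so 0.1829 mm².
Volumetric flow = 270 × 0.1829 = 49.38 mm³/s.

49.38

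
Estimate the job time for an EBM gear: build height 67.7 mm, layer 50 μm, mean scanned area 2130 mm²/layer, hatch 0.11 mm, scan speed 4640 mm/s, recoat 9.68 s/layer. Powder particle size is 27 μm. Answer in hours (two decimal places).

Layers = ⌈67.7/0.05⌉ = 1354.
Scan path per layer = 2130 / 0.11 = 19363.6 mm.
Scan time per layer: 19363.6 / 4640 → 4.1732 s.
Time per layer: 4.1732 + 9.68 → 13.8532 s.
1354 layers × 13.8532 s/layer = 18757.2328 s, i.e. 5.21 hours.

5.21 hours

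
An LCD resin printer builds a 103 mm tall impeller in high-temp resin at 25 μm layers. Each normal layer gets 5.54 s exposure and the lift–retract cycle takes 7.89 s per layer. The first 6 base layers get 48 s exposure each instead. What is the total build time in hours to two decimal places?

15.44 hours

Layers = ⌈103/0.025⌉ = 4120.
Base layers: 6 × (48 + 7.89) → 335.34 s.
Remaining layers = 4114 × (5.54 + 7.89) = 55251.02 s.
Total = 335.34 + 55251.02 = 55586.36 s = 15.44 hours.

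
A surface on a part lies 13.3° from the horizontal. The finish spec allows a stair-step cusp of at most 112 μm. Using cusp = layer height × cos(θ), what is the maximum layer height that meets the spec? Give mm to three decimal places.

t = h_c / cos θ = 0.112 / 0.9732 = 0.115 mm.

0.115 mm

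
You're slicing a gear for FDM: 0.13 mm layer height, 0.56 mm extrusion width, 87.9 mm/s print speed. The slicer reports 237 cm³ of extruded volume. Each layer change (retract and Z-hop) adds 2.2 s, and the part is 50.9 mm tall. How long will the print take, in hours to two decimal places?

Bead cross-section = 0.13 × 0.56 = 0.0728 mm².
Path length: 237000 mm³ / 0.0728 mm² → 3255494.5 mm.
Extrusion time = 3255494.5 / 87.9, so 37036.3 s.
Layer count = ceil(50.9 / 0.13) = 392.
Layer-change overhead: 392 × 2.2 → 862.4 s.
Altogether 37036.3 + 862.4 = 37898.7 s, i.e. 10.53 hours.

10.53 hours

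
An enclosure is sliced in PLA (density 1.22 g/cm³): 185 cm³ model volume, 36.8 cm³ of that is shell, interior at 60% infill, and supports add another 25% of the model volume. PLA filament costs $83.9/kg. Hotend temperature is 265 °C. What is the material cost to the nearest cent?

$17.60

Interior volume = 185 − 36.8, so 148.2 cm³.
Infill volume = 0.60 × 148.2 = 88.92 cm³.
Support = 0.25 × 185 = 46.25 cm³.
Total printed volume = 36.8 + 88.92 + 46.25 = 171.97 cm³.
Mass: 171.97 × 1.22 → 209.8034 g.
Cost = 209.8034 g / 1000 × $83.9/kg = $17.60.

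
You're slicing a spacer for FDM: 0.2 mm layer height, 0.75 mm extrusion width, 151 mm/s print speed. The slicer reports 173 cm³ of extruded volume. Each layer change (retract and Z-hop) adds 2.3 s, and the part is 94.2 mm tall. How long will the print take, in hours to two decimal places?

2.42 hours

Extrusion cross-section: 0.2 × 0.75 → 0.15 mm².
Toolpath length = 173 cm³ / 0.15 mm² = 173000 / 0.15 = 1153333.3 mm.
Time extruding = 1153333.3 / 151 = 7638 s.
Layer count = ceil(94.2 / 0.2) = 471.
Z-hop total = 471 × 2.3, so 1083.3 s.
Total = 7638 + 1083.3 = 8721.3 s = 2.42 hours.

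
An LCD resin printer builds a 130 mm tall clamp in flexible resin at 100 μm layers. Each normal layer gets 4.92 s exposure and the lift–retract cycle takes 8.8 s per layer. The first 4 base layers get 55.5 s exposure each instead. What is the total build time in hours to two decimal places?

Layer count = ceil(130 / 0.1) = 1300.
Bottom layers = 4 × (55.5 + 8.8), so 257.2 s.
Remaining layers: 1296 × (4.92 + 8.8) → 17781.12 s.
Total = 257.2 + 17781.12 = 18038.32 s = 5.01 hours.

5.01 hours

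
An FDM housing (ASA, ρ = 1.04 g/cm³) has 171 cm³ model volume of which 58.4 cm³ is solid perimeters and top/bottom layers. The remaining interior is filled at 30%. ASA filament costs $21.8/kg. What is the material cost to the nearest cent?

Volume inside the shell: 171 − 58.4 → 112.6 cm³.
Deposited infill = 0.30 × 112.6 = 33.78 cm³.
Total extruded: 58.4 + 33.78 → 92.18 cm³.
Mass = 92.18 × 1.04 = 95.8672 g.
Cost = 95.8672 g / 1000 × $21.8/kg = $2.09.

$2.09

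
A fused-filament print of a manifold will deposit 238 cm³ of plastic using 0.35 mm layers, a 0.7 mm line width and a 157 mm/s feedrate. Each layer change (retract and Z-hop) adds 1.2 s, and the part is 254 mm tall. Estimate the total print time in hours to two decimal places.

Extrusion cross-section = 0.35 × 0.7 = 0.245 mm².
Toolpath length = 238 cm³ / 0.245 mm² = 238000 / 0.245 = 971428.6 mm.
Time extruding: 971428.6 / 157 → 6187.4 s.
Layer count = ceil(254 / 0.35) = 726.
Layer-change overhead = 726 × 1.2 = 871.2 s.
Total = 6187.4 + 871.2 = 7058.6 s = 1.96 hours.

1.96 hours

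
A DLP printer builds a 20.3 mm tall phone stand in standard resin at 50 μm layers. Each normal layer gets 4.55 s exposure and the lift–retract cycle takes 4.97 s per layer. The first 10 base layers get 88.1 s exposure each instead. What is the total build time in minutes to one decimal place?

Number of layers: 20.3 / 0.05 → 406 (rounded up).
Base layers = 10 × (88.1 + 4.97) = 930.7 s.
Remaining layers = 396 × (4.55 + 4.97) = 3769.92 s.
Total = 930.7 + 3769.92 = 4700.62 s = 78.3 minutes.

78.3 minutes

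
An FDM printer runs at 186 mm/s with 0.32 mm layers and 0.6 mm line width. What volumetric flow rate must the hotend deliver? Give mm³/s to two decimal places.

35.71

Bead cross-section = 0.32 × 0.6, so 0.192 mm².
Volumetric flow = 186 × 0.192 = 35.71 mm³/s.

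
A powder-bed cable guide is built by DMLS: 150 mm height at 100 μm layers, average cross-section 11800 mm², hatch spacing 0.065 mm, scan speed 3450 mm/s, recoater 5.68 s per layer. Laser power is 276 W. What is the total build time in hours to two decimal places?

24.29 hours

Number of layers: 150 / 0.1 → 1500 (rounded up).
Hatch length per layer = 11800 / 0.065 = 181538.5 mm.
Laser time per layer = 181538.5 / 3450, so 52.6199 s.
Time per layer: 52.6199 + 5.68 → 58.2999 s.
Build time = 1500 × 58.2999 = 87449.85 s = 24.29 hours.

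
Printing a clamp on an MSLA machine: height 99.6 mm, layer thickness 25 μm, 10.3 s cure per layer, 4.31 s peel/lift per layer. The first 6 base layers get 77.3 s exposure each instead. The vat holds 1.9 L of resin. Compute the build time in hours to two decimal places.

16.28 hours

Number of layers: 99.6 / 0.025 → 3984 (rounded up).
Bottom layers = 6 × (77.3 + 4.31) = 489.66 s.
Normal layers = 3978 × (10.3 + 4.31), so 58118.58 s.
Total = 489.66 + 58118.58 = 58608.24 s = 16.28 hours.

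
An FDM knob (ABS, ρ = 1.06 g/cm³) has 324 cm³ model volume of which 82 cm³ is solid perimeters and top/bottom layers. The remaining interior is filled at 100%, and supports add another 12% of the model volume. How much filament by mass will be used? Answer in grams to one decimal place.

Volume inside the shell = 324 − 82, so 242 cm³.
Infill deposited = 1.00 × 242, so 242 cm³.
Support = 0.12 × 324, so 38.88 cm³.
Total extruded: 82 + 242 + 38.88 → 362.88 cm³.
Mass = 362.88 × 1.06, so 384.6528 g.

384.7 g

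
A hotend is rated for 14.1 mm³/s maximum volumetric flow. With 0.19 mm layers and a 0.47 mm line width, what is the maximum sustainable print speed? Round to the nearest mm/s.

A: 0.19 × 0.47 → 0.0893 mm².
Max speed = 14.1 / 0.0893 = 157.89 ≈ 158 mm/s.

158 mm/s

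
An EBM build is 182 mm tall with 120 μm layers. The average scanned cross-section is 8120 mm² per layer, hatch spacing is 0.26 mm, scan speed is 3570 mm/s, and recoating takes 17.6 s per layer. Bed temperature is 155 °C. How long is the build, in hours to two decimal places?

Layers = ⌈182/0.12⌉ = 1517.
Per-layer scan distance = 8120 / 0.26 = 31230.8 mm.
Scan time per layer = 31230.8 / 3570 = 8.7481 s.
Per-layer time = 8.7481 + 17.6, so 26.3481 s.
Total: 1517 × 26.3481 s = 39970.0677 s → 11.10 hours.

11.10 hours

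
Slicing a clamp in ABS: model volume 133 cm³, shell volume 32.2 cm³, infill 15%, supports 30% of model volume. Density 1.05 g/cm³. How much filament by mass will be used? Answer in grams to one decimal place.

91.6 g

Infill region: 133 − 32.2 → 100.8 cm³.
Deposited infill = 0.15 × 100.8, so 15.12 cm³.
Support = 0.30 × 133 = 39.9 cm³.
Deposited volume = 32.2 + 15.12 + 39.9 = 87.22 cm³.
Mass = 87.22 × 1.05, so 91.581 g.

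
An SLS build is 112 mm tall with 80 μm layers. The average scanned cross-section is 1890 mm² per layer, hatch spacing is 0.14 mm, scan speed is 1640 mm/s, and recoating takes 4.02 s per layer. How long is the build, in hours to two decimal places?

Layers = ⌈112/0.08⌉ = 1400.
Per-layer scan distance = 1890 / 0.14, so 13500 mm.
Per-layer scan time = 13500 / 1640, so 8.2317 s.
Per-layer time = 8.2317 + 4.02 = 12.2517 s.
1400 layers × 12.2517 s/layer = 17152.38 s, i.e. 4.76 hours.

4.76 hours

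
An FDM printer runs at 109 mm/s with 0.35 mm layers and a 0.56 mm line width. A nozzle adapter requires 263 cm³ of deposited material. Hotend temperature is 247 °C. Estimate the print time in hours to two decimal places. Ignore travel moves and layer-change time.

3.42 hours

Extrusion cross-section = 0.35 × 0.56 = 0.196 mm².
Toolpath length = 263 cm³ / 0.196 mm² = 263000 / 0.196 = 1341836.7 mm.
Time extruding = 1341836.7 / 109 = 12310.4 s.
Converting: 12310.4 s = 3.42 hours.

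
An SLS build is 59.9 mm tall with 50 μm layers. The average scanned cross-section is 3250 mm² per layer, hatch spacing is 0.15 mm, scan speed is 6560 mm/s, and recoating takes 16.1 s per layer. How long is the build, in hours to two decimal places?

Layers = ⌈59.9/0.05⌉ = 1198.
Per-layer scan distance: 3250 / 0.15 → 21666.7 mm.
Scan time per layer = 21666.7 / 6560, so 3.3029 s.
Layer cycle = 3.3029 + 16.1 = 19.4029 s.
1198 layers × 19.4029 s/layer = 23244.6742 s, i.e. 6.46 hours.

6.46 hours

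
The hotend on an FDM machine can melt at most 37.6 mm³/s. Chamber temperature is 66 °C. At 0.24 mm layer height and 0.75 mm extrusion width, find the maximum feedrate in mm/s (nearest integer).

Extrusion cross-section = 0.24 × 0.75 = 0.18 mm².
v_max = Q/A = 37.6/0.18 = 208.89 mm/s → 209 mm/s.

209 mm/s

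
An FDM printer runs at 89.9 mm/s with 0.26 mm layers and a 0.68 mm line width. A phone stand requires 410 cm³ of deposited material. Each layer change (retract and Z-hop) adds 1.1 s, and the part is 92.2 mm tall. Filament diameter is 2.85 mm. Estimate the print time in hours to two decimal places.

Extrusion cross-section: 0.26 × 0.68 → 0.1768 mm².
Toolpath length = 410 cm³ / 0.1768 mm² = 410000 / 0.1768 = 2319004.5 mm.
Print-move time: 2319004.5 / 89.9 → 25795.4 s.
Layers = ⌈92.2/0.26⌉ = 355.
Z-hop total: 355 × 1.1 → 390.5 s.
Altogether 25795.4 + 390.5 = 26185.9 s, i.e. 7.27 hours.

7.27 hours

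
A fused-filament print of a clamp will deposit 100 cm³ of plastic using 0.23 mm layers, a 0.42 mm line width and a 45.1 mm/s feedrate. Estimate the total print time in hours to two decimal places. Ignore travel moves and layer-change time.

Bead cross-section = 0.23 × 0.42 = 0.0966 mm².
Path length: 100000 mm³ / 0.0966 mm² → 1035196.7 mm.
Extrusion time: 1035196.7 / 45.1 → 22953.4 s.
22953.4 s = 6.38 hours.

6.38 hours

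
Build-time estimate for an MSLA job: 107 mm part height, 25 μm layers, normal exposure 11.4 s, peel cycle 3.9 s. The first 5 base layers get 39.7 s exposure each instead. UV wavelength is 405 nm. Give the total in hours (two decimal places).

Number of layers: 107 / 0.025 → 4280 (rounded up).
Burn-in layers: 5 × (39.7 + 3.9) → 218 s.
Normal layers: 4275 × (11.4 + 3.9) → 65407.5 s.
Total = 218 + 65407.5 = 65625.5 s = 18.23 hours.

18.23 hours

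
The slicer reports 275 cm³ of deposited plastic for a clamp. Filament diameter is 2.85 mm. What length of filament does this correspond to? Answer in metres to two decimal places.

Cross-section of 2.85 mm filament: π·(2.85/2)² = 6.3794 mm².
L = 275000 mm³ / 6.3794 mm² = 43107.5 mm, i.e. 43.11 m.

43.11 m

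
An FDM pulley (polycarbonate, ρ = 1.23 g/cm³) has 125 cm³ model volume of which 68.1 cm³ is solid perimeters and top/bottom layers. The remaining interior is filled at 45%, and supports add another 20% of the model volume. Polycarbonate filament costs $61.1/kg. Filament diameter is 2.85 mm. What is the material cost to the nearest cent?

$8.92

Interior volume = 125 − 68.1 = 56.9 cm³.
Infill deposited: 0.45 × 56.9 → 25.605 cm³.
Support = 0.20 × 125 = 25 cm³.
Total printed volume = 68.1 + 25.605 + 25 = 118.705 cm³.
Mass = 118.705 × 1.23, so 146.00715 g.
Cost = 146.00715 g / 1000 × $61.1/kg = $8.92.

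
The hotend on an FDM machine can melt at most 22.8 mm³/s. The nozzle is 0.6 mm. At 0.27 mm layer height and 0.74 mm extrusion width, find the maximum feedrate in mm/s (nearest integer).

Extrusion cross-section = 0.27 × 0.74, so 0.1998 mm².
Max speed = 22.8 / 0.1998 = 114.11 ≈ 114 mm/s.

114 mm/s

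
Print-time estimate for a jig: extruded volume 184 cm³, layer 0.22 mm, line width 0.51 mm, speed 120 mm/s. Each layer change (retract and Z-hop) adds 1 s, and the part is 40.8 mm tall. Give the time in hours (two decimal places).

3.85 hours

Bead cross-section = 0.22 × 0.51 = 0.1122 mm².
Total extruded path = 184000/0.1122 = 1639928.7 mm.
Print-move time = 1639928.7 / 120 = 13666.1 s.
Layer count = ceil(40.8 / 0.22) = 186.
Non-print overhead: 186 × 1 → 186 s.
Altogether 13666.1 + 186 = 13852.1 s, i.e. 3.85 hours.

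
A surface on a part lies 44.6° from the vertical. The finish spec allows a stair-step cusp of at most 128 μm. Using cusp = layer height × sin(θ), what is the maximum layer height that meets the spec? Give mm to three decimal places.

t = h_c / sin θ = 0.128 / 0.7022 = 0.182 mm.

0.182 mm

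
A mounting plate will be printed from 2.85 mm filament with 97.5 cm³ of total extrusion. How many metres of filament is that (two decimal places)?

Filament cross-section = π × (2.85/2)² = 6.3794 mm².
Length = 97.5 cm³ / 6.3794 mm² = 97500 / 6.3794 = 15283.57 mm = 15.28 m.

15.28 m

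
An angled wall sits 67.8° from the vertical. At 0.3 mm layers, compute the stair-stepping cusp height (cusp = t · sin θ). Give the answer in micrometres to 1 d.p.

277.8 μm

h_c = t·sin θ = 0.3 × 0.9259 = 0.27777 mm (277.8 μm).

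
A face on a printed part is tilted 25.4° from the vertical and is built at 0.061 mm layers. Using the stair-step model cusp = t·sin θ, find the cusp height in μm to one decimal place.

26.2 μm

h_c = t·sin θ = 0.061 × 0.4289 = 0.026163 mm (26.2 μm).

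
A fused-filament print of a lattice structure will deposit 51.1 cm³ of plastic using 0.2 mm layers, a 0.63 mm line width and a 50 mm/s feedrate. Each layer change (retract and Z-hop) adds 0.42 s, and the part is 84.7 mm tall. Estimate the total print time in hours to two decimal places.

2.30 hours

Extrusion cross-section = 0.2 × 0.63, so 0.126 mm².
Total extruded path = 51100/0.126 = 405555.6 mm.
Extrusion time = 405555.6 / 50, so 8111.1 s.
Layer count = ceil(84.7 / 0.2) = 424.
Non-print overhead = 424 × 0.42, so 178.08 s.
Total = 8111.1 + 178.08 = 8289.18 s = 2.30 hours.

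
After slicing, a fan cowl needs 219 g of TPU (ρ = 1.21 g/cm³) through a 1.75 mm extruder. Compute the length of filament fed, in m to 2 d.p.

75.25 m

Extruded volume: 219/1.21 = 180.9917 cm³ (180991.7 mm³).
Filament cross-section = π × (1.75/2)² = 2.4053 mm².
L = V/A = 180991.7/2.4053 = 75247.04 mm → 75.25 m.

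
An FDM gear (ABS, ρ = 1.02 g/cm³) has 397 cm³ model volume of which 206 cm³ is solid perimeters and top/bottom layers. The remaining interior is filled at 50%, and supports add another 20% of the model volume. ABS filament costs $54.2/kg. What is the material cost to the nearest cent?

Interior volume: 397 − 206 → 191 cm³.
Infill volume = 0.50 × 191, so 95.5 cm³.
Support: 0.20 × 397 → 79.4 cm³.
Total extruded = 206 + 95.5 + 79.4, so 380.9 cm³.
Mass = 380.9 × 1.02, so 388.518 g.
Cost = 388.518 g / 1000 × $54.2/kg = $21.06.

$21.06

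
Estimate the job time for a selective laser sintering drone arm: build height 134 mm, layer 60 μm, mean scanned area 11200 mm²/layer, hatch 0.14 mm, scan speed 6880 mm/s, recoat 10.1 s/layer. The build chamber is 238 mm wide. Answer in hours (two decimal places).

Layers = ⌈134/0.06⌉ = 2234.
Per-layer scan distance = 11200 / 0.14 = 80000 mm.
Scan time per layer: 80000 / 6880 → 11.6279 s.
Layer cycle = 11.6279 + 10.1 = 21.7279 s.
Build time = 2234 × 21.7279 = 48540.1286 s = 13.48 hours.

13.48 hours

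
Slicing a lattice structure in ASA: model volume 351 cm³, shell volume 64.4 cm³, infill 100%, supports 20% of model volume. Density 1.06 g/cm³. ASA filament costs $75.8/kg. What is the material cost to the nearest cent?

$33.84

Infill region = 351 − 64.4 = 286.6 cm³.
Infill volume: 1.00 × 286.6 → 286.6 cm³.
Support: 0.20 × 351 → 70.2 cm³.
Total extruded = 64.4 + 286.6 + 70.2 = 421.2 cm³.
Mass = 421.2 × 1.06, so 446.472 g.
Cost = 446.472 g / 1000 × $75.8/kg = $33.84.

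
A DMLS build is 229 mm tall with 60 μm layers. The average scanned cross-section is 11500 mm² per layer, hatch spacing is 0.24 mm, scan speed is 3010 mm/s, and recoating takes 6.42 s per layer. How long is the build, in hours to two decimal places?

23.69 hours

Number of layers: 229 / 0.06 → 3817 (rounded up).
Per-layer scan distance = 11500 / 0.24 = 47916.7 mm.
Scan time per layer = 47916.7 / 3010, so 15.9192 s.
Layer cycle = 15.9192 + 6.42, so 22.3392 s.
Total: 3817 × 22.3392 s = 85268.7264 s → 23.69 hours.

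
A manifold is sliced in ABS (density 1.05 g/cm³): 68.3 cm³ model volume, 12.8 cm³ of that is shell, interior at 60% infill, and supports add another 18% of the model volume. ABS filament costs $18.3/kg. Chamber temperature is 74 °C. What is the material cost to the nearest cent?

Infill region: 68.3 − 12.8 → 55.5 cm³.
Infill volume: 0.60 × 55.5 → 33.3 cm³.
Support = 0.18 × 68.3, so 12.294 cm³.
Deposited volume = 12.8 + 33.3 + 12.294, so 58.394 cm³.
Mass: 58.394 × 1.05 → 61.3137 g.
Cost = 61.3137 g / 1000 × $18.3/kg = $1.12.

$1.12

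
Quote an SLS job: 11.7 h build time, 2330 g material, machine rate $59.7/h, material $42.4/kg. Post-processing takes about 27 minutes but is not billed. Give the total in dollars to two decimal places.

$797.28

Machine cost = 59.7 × 11.7 = $698.49.
Material charge = 42.4 × 2330/1000 = $98.792.
Job cost: 698.49 + 98.792 = 797.282 ≈ $797.28.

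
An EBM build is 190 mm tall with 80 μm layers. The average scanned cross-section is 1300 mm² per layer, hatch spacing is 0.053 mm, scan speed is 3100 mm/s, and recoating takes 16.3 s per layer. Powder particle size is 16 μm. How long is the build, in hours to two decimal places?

15.97 hours

Layer count = ceil(190 / 0.08) = 2375.
Hatch length per layer = 1300 / 0.053 = 24528.3 mm.
Per-layer scan time: 24528.3 / 3100 → 7.9124 s.
Time per layer = 7.9124 + 16.3 = 24.2124 s.
2375 layers × 24.2124 s/layer = 57504.45 s, i.e. 15.97 hours.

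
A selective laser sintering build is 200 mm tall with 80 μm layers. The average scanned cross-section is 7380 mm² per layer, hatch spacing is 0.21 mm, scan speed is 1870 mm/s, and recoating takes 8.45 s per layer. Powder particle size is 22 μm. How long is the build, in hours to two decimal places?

Layer count = ceil(200 / 0.08) = 2500.
Scan path per layer: 7380 / 0.21 → 35142.9 mm.
Laser time per layer = 35142.9 / 1870 = 18.793 s.
Layer cycle = 18.793 + 8.45, so 27.243 s.
Build time = 2500 × 27.243 = 68107.5 s = 18.92 hours.

18.92 hours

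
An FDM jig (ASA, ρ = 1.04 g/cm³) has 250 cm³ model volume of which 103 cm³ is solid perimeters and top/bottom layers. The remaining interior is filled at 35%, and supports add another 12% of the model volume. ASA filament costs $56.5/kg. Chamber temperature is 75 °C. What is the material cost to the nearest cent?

$10.84

Infill region = 250 − 103, so 147 cm³.
Infill deposited: 0.35 × 147 → 51.45 cm³.
Support = 0.12 × 250 = 30 cm³.
Total printed volume = 103 + 51.45 + 30, so 184.45 cm³.
Mass = 184.45 × 1.04, so 191.828 g.
At $56.5/kg: 191.828/1000 × 56.5 = $10.84.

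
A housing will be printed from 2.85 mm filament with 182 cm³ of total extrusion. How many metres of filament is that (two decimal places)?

28.53 m

A = π r² = π × 1.425² = 6.3794 mm².
Length = 182 cm³ / 6.3794 mm² = 182000 / 6.3794 = 28529.33 mm = 28.53 m.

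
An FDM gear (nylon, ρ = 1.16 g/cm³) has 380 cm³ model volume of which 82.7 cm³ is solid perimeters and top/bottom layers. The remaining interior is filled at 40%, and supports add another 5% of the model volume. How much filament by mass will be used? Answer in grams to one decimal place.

Infill region = 380 − 82.7 = 297.3 cm³.
Deposited infill: 0.40 × 297.3 → 118.92 cm³.
Support: 0.05 × 380 → 19 cm³.
Total printed volume = 82.7 + 118.92 + 19, so 220.62 cm³.
Mass: 220.62 × 1.16 → 255.9192 g.

255.9 g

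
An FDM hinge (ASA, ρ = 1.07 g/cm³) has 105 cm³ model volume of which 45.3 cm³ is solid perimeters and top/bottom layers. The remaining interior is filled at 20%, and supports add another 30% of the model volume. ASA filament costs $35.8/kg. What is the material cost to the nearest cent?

$3.40

Volume inside the shell = 105 − 45.3 = 59.7 cm³.
Deposited infill: 0.20 × 59.7 → 11.94 cm³.
Support = 0.30 × 105 = 31.5 cm³.
Deposited volume = 45.3 + 11.94 + 31.5, so 88.74 cm³.
Mass = 88.74 × 1.07 = 94.9518 g.
At $35.8/kg: 94.9518/1000 × 35.8 = $3.40.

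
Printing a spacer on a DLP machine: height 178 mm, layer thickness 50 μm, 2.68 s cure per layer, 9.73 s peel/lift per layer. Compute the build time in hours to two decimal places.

12.27 hours

Layers = ⌈178/0.05⌉ = 3560.
Cycle time = 2.68 + 9.73 = 12.41 s.
Build time: 3560 × 12.41 s = 44179.6 s, i.e. 12.27 hours.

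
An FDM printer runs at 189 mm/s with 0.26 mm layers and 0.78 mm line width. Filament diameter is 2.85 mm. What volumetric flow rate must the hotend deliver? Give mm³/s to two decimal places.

Bead cross-section = 0.26 × 0.78 = 0.2028 mm².
Volumetric flow = 189 × 0.2028 = 38.33 mm³/s.

38.33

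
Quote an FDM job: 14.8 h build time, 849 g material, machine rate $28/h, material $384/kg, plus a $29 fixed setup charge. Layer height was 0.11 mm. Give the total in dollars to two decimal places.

$769.42

Machine-time cost = 28 × 14.8, so $414.40.
Material cost = 384 × 849/1000, so $326.016.
Adding setup: 414.40 + 326.016 + 29 → 769.416 ≈ $769.42.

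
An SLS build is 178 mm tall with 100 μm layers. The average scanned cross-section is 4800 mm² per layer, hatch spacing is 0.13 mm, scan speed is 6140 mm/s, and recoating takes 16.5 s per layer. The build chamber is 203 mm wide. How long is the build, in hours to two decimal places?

Number of layers: 178 / 0.1 → 1780 (rounded up).
Per-layer scan distance: 4800 / 0.13 → 36923.1 mm.
Per-layer scan time: 36923.1 / 6140 → 6.0135 s.
Layer cycle: 6.0135 + 16.5 → 22.5135 s.
Build time = 1780 × 22.5135 = 40074.03 s = 11.13 hours.

11.13 hours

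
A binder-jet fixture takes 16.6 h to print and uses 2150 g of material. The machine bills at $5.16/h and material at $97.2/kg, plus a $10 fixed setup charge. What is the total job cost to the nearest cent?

$304.64

Machine cost: 5.16 × 16.6 → $85.656.
Material charge = 97.2 × 2150/1000 = $208.98.
Adding setup: 85.656 + 208.98 + 10 → 304.636 ≈ $304.64.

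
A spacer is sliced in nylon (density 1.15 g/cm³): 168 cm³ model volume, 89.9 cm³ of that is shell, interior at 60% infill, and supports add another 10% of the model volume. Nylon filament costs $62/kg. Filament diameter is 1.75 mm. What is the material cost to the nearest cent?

$10.95

Infill region: 168 − 89.9 → 78.1 cm³.
Infill deposited: 0.60 × 78.1 → 46.86 cm³.
Support: 0.10 × 168 → 16.8 cm³.
Deposited volume: 89.9 + 46.86 + 16.8 → 153.56 cm³.
Mass = 153.56 × 1.15 = 176.594 g.
Cost = 176.594 g / 1000 × $62/kg = $10.95.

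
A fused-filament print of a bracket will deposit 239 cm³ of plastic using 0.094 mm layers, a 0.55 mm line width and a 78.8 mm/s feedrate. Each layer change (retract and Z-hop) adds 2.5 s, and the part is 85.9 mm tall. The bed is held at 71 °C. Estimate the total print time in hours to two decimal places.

16.93 hours

Line area = 0.094 × 0.55 = 0.0517 mm².
Path length: 239000 mm³ / 0.0517 mm² → 4622824 mm.
Time extruding = 4622824 / 78.8, so 58665.3 s.
Layers = ⌈85.9/0.094⌉ = 914.
Non-print overhead = 914 × 2.5, so 2285 s.
Altogether 58665.3 + 2285 = 60950.3 s, i.e. 16.93 hours.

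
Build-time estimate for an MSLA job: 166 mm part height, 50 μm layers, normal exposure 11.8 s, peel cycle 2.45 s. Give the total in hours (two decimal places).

13.14 hours

Layer count = ceil(166 / 0.05) = 3320.
Per-layer time = 11.8 + 2.45, so 14.25 s.
Total = 3320 × 14.25 = 47310 s = 13.14 hours.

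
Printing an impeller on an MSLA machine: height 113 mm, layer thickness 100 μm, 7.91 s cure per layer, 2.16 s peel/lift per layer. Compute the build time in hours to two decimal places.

Number of layers: 113 / 0.1 → 1130 (rounded up).
Per-layer time = 7.91 + 2.16 = 10.07 s.
Total = 1130 × 10.07 = 11379.1 s = 3.16 hours.

3.16 hours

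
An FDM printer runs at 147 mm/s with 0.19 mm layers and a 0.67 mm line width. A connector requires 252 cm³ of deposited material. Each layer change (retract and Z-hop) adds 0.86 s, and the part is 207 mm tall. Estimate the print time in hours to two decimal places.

4.00 hours

Bead cross-section: 0.19 × 0.67 → 0.1273 mm².
Path length: 252000 mm³ / 0.1273 mm² → 1979575.8 mm.
Extrusion time = 1979575.8 / 147, so 13466.5 s.
Layers = ⌈207/0.19⌉ = 1090.
Non-print overhead: 1090 × 0.86 → 937.4 s.
Total = 13466.5 + 937.4 = 14403.9 s = 4.00 hours.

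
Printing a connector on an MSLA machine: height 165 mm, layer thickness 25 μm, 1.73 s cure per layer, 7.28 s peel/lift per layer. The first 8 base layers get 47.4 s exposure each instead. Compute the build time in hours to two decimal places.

16.62 hours

Number of layers: 165 / 0.025 → 6600 (rounded up).
Burn-in layers = 8 × (47.4 + 7.28) = 437.44 s.
Remaining layers = 6592 × (1.73 + 7.28) = 59393.92 s.
Sum: 437.44 + 59393.92 = 59831.36 s → 16.62 hours.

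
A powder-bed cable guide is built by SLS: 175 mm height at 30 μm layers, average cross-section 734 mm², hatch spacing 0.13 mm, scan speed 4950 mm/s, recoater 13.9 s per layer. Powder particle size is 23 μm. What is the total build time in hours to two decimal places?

24.37 hours

Layers = ⌈175/0.03⌉ = 5834.
Per-layer scan distance = 734 / 0.13 = 5646.2 mm.
Laser time per layer = 5646.2 / 4950, so 1.1406 s.
Time per layer: 1.1406 + 13.9 → 15.0406 s.
5834 layers × 15.0406 s/layer = 87746.8604 s, i.e. 24.37 hours.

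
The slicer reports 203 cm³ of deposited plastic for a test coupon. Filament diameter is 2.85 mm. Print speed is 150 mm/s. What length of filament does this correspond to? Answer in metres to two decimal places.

Cross-section of 2.85 mm filament: π·(2.85/2)² = 6.3794 mm².
L = 203000 mm³ / 6.3794 mm² = 31821.17 mm, i.e. 31.82 m.

31.82 m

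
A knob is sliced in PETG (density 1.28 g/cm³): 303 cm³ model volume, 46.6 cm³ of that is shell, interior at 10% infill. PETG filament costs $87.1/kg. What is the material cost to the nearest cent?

Interior volume = 303 − 46.6 = 256.4 cm³.
Infill deposited = 0.10 × 256.4 = 25.64 cm³.
Deposited volume = 46.6 + 25.64, so 72.24 cm³.
Mass: 72.24 × 1.28 → 92.4672 g.
At $87.1/kg: 92.4672/1000 × 87.1 = $8.05.

$8.05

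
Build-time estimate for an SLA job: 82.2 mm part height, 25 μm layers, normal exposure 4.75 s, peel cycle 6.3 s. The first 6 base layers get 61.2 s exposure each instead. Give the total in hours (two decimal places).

10.19 hours

Number of layers: 82.2 / 0.025 → 3288 (rounded up).
Base layers = 6 × (61.2 + 6.3) = 405 s.
Normal layers = 3282 × (4.75 + 6.3), so 36266.1 s.
Total = 405 + 36266.1 = 36671.1 s = 10.19 hours.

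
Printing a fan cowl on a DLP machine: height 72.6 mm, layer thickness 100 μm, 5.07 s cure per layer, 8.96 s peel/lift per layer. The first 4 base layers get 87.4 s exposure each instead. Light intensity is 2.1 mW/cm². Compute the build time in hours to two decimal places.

Layers = ⌈72.6/0.1⌉ = 726.
Burn-in layers: 4 × (87.4 + 8.96) → 385.44 s.
Regular layers = 722 × (5.07 + 8.96) = 10129.66 s.
Sum: 385.44 + 10129.66 = 10515.1 s → 2.92 hours.

2.92 hours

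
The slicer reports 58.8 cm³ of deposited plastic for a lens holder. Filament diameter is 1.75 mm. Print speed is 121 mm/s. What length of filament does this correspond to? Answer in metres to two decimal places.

A = π r² = π × 0.875² = 2.4053 mm².
Length = 58.8 cm³ / 2.4053 mm² = 58800 / 2.4053 = 24446.02 mm = 24.45 m.

24.45 m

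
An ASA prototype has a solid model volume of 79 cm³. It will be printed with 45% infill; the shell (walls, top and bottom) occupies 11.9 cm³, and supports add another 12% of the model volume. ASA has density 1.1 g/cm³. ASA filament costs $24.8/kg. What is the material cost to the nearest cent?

Infill region: 79 − 11.9 → 67.1 cm³.
Infill volume = 0.45 × 67.1 = 30.195 cm³.
Support: 0.12 × 79 → 9.48 cm³.
Deposited volume = 11.9 + 30.195 + 9.48 = 51.575 cm³.
Mass = 51.575 × 1.1 = 56.7325 g.
Cost = 56.7325 g / 1000 × $24.8/kg = $1.41.

$1.41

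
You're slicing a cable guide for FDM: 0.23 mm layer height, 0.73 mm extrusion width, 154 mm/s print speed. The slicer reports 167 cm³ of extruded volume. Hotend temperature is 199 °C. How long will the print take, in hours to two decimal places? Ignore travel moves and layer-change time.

1.79 hours

Bead cross-section = 0.23 × 0.73, so 0.1679 mm².
Total extruded path = 167000/0.1679 = 994639.7 mm.
Extrusion time: 994639.7 / 154 → 6458.7 s.
In the requested units: 6458.7 s = 1.79 hours.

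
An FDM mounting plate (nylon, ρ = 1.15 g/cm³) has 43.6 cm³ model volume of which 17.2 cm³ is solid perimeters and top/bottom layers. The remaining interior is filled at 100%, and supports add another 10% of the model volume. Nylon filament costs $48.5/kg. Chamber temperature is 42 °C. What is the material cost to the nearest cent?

$2.67

Interior volume = 43.6 − 17.2, so 26.4 cm³.
Deposited infill = 1.00 × 26.4, so 26.4 cm³.
Support: 0.10 × 43.6 → 4.36 cm³.
Total printed volume = 17.2 + 26.4 + 4.36, so 47.96 cm³.
Mass: 47.96 × 1.15 → 55.154 g.
Cost = 55.154 g / 1000 × $48.5/kg = $2.67.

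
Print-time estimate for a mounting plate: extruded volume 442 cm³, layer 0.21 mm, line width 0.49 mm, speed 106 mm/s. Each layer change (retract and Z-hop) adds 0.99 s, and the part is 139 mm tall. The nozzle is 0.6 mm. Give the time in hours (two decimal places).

11.44 hours

Bead cross-section: 0.21 × 0.49 → 0.1029 mm².
Path length: 442000 mm³ / 0.1029 mm² → 4295432.5 mm.
Print-move time = 4295432.5 / 106 = 40522.9 s.
Layers = ⌈139/0.21⌉ = 662.
Non-print overhead: 662 × 0.99 → 655.38 s.
Altogether 40522.9 + 655.38 = 41178.28 s, i.e. 11.44 hours.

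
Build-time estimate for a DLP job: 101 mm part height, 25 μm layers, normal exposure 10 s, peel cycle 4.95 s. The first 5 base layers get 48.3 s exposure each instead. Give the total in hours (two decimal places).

Layers = ⌈101/0.025⌉ = 4040.
Burn-in layers = 5 × (48.3 + 4.95) = 266.25 s.
Remaining layers = 4035 × (10 + 4.95) = 60323.25 s.
Total = 266.25 + 60323.25 = 60589.5 s = 16.83 hours.

16.83 hours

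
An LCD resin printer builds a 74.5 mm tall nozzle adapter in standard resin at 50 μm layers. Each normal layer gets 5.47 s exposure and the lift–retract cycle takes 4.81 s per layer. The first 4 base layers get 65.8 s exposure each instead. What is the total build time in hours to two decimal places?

4.32 hours

Number of layers: 74.5 / 0.05 → 1490 (rounded up).
Bottom layers = 4 × (65.8 + 4.81) = 282.44 s.
Remaining layers = 1486 × (5.47 + 4.81), so 15276.08 s.
Total = 282.44 + 15276.08 = 15558.52 s = 4.32 hours.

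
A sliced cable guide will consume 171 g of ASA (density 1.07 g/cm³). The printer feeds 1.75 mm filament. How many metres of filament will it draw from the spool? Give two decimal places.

66.44 m

Volume = 171 g / 1.07 g·cm⁻³ = 159.8131 cm³ = 159813.1 mm³.
A = π r² = π × 0.875² = 2.4053 mm².
Length = 159813.1 / 2.4053 = 66442.07 mm = 66.44 m.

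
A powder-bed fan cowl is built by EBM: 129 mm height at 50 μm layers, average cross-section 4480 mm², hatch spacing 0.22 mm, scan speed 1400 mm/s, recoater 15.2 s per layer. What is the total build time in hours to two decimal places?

Number of layers: 129 / 0.05 → 2580 (rounded up).
Hatch length per layer: 4480 / 0.22 → 20363.6 mm.
Beam time per layer = 20363.6 / 1400, so 14.5454 s.
Layer cycle: 14.5454 + 15.2 → 29.7454 s.
2580 layers × 29.7454 s/layer = 76743.132 s, i.e. 21.32 hours.

21.32 hours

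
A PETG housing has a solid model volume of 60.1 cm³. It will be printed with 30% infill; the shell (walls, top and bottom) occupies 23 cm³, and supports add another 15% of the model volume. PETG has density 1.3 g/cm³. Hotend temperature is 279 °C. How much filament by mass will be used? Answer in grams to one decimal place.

56.1 g

Volume inside the shell = 60.1 − 23 = 37.1 cm³.
Deposited infill: 0.30 × 37.1 → 11.13 cm³.
Support: 0.15 × 60.1 → 9.015 cm³.
Total printed volume = 23 + 11.13 + 9.015 = 43.145 cm³.
Mass: 43.145 × 1.3 → 56.0885 g.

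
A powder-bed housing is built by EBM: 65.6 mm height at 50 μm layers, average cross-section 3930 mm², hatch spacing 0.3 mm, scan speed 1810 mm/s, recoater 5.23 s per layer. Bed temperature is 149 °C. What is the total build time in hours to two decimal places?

4.54 hours

Number of layers: 65.6 / 0.05 → 1312 (rounded up).
Scan path per layer: 3930 / 0.3 → 13100 mm.
Per-layer scan time = 13100 / 1810, so 7.2376 s.
Per-layer time: 7.2376 + 5.23 → 12.4676 s.
Build time = 1312 × 12.4676 = 16357.4912 s = 4.54 hours.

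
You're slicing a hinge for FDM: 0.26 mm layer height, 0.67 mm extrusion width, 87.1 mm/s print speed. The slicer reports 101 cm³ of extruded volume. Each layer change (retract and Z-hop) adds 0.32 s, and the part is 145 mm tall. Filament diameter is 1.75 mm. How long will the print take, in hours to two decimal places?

Bead cross-section = 0.26 × 0.67, so 0.1742 mm².
Path length: 101000 mm³ / 0.1742 mm² → 579793.3 mm.
Print-move time = 579793.3 / 87.1, so 6656.6 s.
Layer count = ceil(145 / 0.26) = 558.
Z-hop total = 558 × 0.32, so 178.56 s.
Altogether 6656.6 + 178.56 = 6835.16 s, i.e. 1.90 hours.

1.90 hours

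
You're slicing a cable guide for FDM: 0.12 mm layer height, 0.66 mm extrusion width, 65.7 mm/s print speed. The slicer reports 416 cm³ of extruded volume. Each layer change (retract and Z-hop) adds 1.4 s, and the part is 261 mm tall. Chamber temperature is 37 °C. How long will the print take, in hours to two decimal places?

Line area = 0.12 × 0.66, so 0.0792 mm².
Total extruded path = 416000/0.0792 = 5252525.3 mm.
Time extruding = 5252525.3 / 65.7 = 79947.1 s.
Number of layers: 261 / 0.12 → 2175 (rounded up).
Layer-change overhead = 2175 × 1.4 = 3045 s.
Total = 79947.1 + 3045 = 82992.1 s = 23.05 hours.

23.05 hours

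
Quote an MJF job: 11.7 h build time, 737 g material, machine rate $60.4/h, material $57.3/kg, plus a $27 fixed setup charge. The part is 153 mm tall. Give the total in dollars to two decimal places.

$775.91

Machine-time cost = 60.4 × 11.7, so $706.68.
Material cost = 57.3 × 737/1000, so $42.2301.
Adding setup: 706.68 + 42.2301 + 27 → 775.9101 ≈ $775.91.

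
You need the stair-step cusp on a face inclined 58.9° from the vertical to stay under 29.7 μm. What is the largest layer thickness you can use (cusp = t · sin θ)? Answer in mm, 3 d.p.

Layer height = cusp / sin(58.9°) = 0.0297 / 0.8563 = 0.035 mm.

0.035 mm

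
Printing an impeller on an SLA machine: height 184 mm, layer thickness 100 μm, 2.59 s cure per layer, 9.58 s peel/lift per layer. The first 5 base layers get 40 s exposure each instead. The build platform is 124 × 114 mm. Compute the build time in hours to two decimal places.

Layers = ⌈184/0.1⌉ = 1840.
Base layers = 5 × (40 + 9.58) = 247.9 s.
Remaining layers = 1835 × (2.59 + 9.58) = 22331.95 s.
Total = 247.9 + 22331.95 = 22579.85 s = 6.27 hours.

6.27 hours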